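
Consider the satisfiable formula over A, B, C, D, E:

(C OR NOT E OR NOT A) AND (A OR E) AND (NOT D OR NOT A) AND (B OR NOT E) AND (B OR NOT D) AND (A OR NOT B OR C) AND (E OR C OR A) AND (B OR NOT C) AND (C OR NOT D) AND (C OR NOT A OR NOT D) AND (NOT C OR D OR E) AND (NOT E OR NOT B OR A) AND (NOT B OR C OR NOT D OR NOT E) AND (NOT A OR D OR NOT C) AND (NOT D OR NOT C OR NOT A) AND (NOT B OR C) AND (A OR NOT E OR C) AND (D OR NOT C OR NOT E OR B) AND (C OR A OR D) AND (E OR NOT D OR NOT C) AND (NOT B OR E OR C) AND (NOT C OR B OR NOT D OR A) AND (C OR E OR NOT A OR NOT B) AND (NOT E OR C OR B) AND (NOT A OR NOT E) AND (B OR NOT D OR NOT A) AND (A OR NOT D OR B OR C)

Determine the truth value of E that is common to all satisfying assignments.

Suppose E = true.
(B) alone gives B = true.
(A) alone gives A = true.
That conflicts with the unit clause (NOT A).
So every satisfying assignment has E = False.

False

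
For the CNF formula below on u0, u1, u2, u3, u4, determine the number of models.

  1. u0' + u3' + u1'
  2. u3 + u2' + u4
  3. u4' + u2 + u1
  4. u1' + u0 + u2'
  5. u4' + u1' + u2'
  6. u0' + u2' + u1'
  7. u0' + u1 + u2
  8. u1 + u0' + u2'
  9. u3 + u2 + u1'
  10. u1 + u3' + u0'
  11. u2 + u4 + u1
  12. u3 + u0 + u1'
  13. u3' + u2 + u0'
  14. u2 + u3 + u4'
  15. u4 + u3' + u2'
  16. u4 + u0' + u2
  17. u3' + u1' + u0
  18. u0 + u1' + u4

There are 2^5 = 32 truth assignments over (u0, u1, u2, u3, u4).
Split on u2. With u2 = 1, the clauses containing u2 are satisfied and u2' drops from the rest; 2 of the 2^4 = 16 assignments to the other variables satisfy what remains.
With u2 = 0, by the same count on the reduced clause set, 0 assignments work.
Total: 2 + 0 = 2.

2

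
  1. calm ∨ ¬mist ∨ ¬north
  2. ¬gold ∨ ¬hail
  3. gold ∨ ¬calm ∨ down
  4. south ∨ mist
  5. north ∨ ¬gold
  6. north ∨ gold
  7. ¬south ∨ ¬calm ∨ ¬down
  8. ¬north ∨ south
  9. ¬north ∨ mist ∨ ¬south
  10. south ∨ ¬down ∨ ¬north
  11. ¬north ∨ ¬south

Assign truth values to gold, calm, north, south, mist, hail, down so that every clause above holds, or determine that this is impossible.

UNSATISFIABLE

Suppose gold = False.
The clause (north) is unit, so north = True.
The clause (south) is unit, so south = True.
That conflicts with the unit clause (¬south).
Backtrack on gold: now try gold = True.
The clause (¬hail) is unit, so hail = False.
The clause (north) is unit, so north = True.
The clause (south) is unit, so south = True.
That conflicts with the unit clause (¬south).
Both values of gold lead to a conflict.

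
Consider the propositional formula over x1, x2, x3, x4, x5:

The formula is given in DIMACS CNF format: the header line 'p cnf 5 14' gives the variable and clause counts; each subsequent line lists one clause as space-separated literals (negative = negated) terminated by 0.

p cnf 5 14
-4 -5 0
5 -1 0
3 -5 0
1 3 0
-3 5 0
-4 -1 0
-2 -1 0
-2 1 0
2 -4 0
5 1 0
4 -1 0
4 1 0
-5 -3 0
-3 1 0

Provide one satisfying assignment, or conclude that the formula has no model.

UNSATISFIABLE

Branch on x4: set x4 = False.
The clause (¬x1) is unit, so x1 = False.
But (x1) is also a unit clause — contradiction.
That branch fails; take x4 = True instead.
The clause (¬x5) is unit, so x5 = False.
The clause (¬x1) is unit, so x1 = False.
But (x1) is also a unit clause — contradiction.
Neither x4 = True nor x4 = False works.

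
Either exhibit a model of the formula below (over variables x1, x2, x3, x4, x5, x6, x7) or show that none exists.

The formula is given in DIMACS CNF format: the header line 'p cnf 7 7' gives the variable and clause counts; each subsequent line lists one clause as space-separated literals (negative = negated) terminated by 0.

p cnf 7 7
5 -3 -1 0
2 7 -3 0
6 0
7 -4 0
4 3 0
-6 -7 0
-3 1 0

From the singleton clause (x6), x6 = True.
From the singleton clause (¬x7), x7 = False.
From the singleton clause (¬x4), x4 = False.
From the singleton clause (x3), x3 = True.
From the singleton clause (x2), x2 = True.
From the singleton clause (x1), x1 = True.
From the singleton clause (x5), x5 = True.
This assignment satisfies each clause.

x1 ↦ True, x2 ↦ True, x3 ↦ True, x4 ↦ False, x5 ↦ True, x6 ↦ True, x7 ↦ False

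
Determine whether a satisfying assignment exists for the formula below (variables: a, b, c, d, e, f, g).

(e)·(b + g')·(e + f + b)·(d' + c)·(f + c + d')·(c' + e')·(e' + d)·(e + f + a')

No

(e) alone gives e = 1.
(c') alone gives c = 0.
(d') alone gives d = 0.
That conflicts with the unit clause (d).
No assignment satisfies every clause.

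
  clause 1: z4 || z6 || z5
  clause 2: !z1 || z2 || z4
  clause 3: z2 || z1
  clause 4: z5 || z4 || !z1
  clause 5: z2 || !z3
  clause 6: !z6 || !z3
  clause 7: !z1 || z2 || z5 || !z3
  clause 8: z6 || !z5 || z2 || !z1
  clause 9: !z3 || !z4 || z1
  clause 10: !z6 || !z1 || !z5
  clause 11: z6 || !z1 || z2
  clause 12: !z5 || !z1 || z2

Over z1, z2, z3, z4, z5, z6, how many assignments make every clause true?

There are 2^6 = 64 truth assignments over (z1, z2, z3, z4, z5, z6).
Split on z4. With z4 = true, the clauses containing z4 are satisfied and !z4 drops from the rest; 10 of the 2^5 = 32 assignments to the other variables satisfy what remains.
With z4 = false, by the same count on the reduced clause set, 6 assignments work.
(One model: z1=F, z2=T, z3=F, z4=F, z5=F, z6=T.)
Total: 10 + 6 = 16.

16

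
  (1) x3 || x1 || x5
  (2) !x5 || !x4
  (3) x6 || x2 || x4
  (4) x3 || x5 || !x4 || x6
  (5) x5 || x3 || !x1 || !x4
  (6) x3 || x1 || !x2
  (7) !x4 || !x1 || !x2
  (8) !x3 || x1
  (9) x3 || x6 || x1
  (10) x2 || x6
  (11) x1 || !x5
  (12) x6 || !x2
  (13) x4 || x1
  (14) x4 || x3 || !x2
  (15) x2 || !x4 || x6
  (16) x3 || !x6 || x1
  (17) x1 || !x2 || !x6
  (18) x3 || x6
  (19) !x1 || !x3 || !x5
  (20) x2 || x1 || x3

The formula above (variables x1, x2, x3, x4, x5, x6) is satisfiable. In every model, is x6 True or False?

Suppose x6 = false.
The clause (x2) is unit, so x2 = true.
But (!x2) is also a unit clause — contradiction.
So every satisfying assignment has x6 = True.

True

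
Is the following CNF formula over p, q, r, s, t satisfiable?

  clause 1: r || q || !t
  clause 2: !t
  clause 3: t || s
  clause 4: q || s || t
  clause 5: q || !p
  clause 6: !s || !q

From the singleton clause (!t), t = false.
From the singleton clause (s), s = true.
From the singleton clause (!q), q = false.
From the singleton clause (!p), p = false.
Every clause is now satisfied; r is unconstrained.
A satisfying assignment: p: false; q: false; r: false; s: true; t: false.

Satisfiable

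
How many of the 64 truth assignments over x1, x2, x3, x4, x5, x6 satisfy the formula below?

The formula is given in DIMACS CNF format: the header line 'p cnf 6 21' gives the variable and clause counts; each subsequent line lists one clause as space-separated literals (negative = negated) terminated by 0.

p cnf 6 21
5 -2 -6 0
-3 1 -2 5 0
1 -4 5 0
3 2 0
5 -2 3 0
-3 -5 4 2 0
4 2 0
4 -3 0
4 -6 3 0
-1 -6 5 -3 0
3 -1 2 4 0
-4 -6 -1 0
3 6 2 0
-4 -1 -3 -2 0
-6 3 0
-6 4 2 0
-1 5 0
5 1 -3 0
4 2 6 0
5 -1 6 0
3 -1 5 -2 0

There are 2^6 = 64 truth assignments over (x1, x2, x3, x4, x5, x6).
Split on x4. With x4 = True, the clauses containing x4 are satisfied and ¬x4 drops from the rest; 7 of the 2^5 = 32 assignments to the other variables satisfy what remains.
With x4 = False, by the same count on the reduced clause set, 2 assignments work.
(One model: x1=F, x2=F, x3=T, x4=T, x5=T, x6=F.)
Total: 7 + 2 = 9.

9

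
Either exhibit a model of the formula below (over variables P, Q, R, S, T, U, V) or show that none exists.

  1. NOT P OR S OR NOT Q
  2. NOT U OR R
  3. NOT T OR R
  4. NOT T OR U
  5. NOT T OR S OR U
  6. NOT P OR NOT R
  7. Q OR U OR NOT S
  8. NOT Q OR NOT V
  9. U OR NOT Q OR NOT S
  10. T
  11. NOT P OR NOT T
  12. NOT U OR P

(T) alone gives T = true.
(R) alone gives R = true.
(U) alone gives U = true.
(NOT P) alone gives P = false.
But (P) is also a unit clause — contradiction.

UNSATISFIABLE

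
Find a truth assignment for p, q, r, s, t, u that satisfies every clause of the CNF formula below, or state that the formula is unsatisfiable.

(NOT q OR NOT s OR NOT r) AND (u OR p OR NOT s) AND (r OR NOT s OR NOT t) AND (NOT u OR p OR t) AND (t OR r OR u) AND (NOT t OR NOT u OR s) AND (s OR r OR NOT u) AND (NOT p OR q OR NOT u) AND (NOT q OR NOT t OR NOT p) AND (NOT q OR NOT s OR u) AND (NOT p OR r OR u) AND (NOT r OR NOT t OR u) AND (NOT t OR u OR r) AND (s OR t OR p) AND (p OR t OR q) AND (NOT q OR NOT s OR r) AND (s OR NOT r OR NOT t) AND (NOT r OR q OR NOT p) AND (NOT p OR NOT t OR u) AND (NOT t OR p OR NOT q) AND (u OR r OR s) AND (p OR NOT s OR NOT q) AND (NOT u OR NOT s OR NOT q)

p: false; q: false; r: true; s: true; t: true; u: true

Branch on q: set q = false.
Branch on p: set p = false.
From the singleton clause (t), t = true.
Branch on u: set u = true.
From the singleton clause (s), s = true.
From the singleton clause (r), r = true.
All clauses are satisfied.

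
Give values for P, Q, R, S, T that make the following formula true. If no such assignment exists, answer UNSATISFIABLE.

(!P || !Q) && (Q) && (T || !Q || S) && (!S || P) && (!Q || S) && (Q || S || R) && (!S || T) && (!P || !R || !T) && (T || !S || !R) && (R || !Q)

Unit clause (Q) forces Q = true.
Unit clause (!P) forces P = false.
Unit clause (!S) forces S = false.
But (S) is also a unit clause — contradiction.

UNSATISFIABLE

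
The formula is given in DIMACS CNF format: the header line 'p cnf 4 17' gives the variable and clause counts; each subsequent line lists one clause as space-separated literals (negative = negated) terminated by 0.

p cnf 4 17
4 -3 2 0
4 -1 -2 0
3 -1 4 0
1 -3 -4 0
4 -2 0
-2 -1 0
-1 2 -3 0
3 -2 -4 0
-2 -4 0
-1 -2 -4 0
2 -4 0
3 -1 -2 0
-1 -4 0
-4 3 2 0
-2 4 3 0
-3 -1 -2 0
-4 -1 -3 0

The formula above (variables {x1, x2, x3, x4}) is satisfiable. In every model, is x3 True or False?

Suppose x3 = True.
Suppose x4 = True.
(x1) alone gives x1 = True.
Now (¬x1) is unsatisfied and unit — conflict.
Backtrack on x4: now try x4 = False.
(x2) alone gives x2 = True.
Now (¬x2) is unsatisfied and unit — conflict.
Either choice for x4 ends in contradiction.
So every satisfying assignment has x3 = False.

False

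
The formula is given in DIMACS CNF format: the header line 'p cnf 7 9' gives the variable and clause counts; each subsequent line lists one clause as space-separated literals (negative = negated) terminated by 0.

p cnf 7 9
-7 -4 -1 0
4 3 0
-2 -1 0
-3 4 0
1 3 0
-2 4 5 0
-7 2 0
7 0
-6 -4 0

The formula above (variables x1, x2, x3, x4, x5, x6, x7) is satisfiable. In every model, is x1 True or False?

Suppose x1 = True.
From the singleton clause (¬x2), x2 = False.
From the singleton clause (¬x7), x7 = False.
That conflicts with the unit clause (x7).
So every satisfying assignment has x1 = False.

False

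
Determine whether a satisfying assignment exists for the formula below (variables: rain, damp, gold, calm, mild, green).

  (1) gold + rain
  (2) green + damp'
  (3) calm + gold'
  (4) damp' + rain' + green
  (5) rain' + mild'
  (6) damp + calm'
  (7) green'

Satisfiable

Unit clause (green') forces green = 0.
Unit clause (damp') forces damp = 0.
Unit clause (calm') forces calm = 0.
Unit clause (gold') forces gold = 0.
Unit clause (rain) forces rain = 1.
Unit clause (mild') forces mild = 0.
Every clause now holds.
A satisfying assignment: rain ↦ 1,  damp ↦ 0,  gold ↦ 0,  calm ↦ 0,  mild ↦ 0,  green ↦ 0.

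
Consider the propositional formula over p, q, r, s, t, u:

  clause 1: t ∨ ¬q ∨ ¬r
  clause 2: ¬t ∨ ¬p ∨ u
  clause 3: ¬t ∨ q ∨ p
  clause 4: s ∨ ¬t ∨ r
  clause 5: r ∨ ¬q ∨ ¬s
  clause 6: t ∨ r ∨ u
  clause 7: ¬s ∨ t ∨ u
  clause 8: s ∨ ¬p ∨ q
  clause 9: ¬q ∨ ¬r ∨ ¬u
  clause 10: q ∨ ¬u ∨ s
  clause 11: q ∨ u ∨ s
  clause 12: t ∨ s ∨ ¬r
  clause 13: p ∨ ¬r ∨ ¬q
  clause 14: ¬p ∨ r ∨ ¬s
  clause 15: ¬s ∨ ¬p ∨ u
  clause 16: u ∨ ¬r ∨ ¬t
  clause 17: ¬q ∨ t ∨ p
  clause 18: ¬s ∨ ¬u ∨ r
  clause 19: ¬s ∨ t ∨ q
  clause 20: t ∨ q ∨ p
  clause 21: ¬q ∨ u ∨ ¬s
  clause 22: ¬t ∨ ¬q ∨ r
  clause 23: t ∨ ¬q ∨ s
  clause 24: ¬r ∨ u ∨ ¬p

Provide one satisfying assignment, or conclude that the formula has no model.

Try t = True.
Try p = True.
From the singleton clause (u), u = True.
Try s = True.
From the singleton clause (r), r = True.
From the singleton clause (¬q), q = False.
Every clause now holds.

p: True; q: False; r: True; s: True; t: True; u: True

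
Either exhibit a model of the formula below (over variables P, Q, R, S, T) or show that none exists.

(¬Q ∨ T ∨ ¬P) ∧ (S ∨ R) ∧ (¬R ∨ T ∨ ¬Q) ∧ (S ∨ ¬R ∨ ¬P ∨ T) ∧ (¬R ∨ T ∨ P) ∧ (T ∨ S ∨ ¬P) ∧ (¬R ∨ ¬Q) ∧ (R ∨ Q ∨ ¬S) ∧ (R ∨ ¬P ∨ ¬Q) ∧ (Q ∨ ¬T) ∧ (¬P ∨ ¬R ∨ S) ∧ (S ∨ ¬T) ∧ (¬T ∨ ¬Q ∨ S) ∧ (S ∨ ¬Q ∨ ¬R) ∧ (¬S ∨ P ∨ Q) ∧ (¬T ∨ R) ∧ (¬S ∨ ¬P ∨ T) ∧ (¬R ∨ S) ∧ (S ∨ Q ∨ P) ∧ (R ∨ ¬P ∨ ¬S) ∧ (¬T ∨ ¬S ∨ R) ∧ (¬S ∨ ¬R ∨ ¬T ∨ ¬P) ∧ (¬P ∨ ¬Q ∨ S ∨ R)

P: False, Q: True, R: False, S: True, T: False

Case S = True:
Case R = False:
(Q) alone gives Q = True.
(¬P) alone gives P = False.
(¬T) alone gives T = False.
Every clause now holds.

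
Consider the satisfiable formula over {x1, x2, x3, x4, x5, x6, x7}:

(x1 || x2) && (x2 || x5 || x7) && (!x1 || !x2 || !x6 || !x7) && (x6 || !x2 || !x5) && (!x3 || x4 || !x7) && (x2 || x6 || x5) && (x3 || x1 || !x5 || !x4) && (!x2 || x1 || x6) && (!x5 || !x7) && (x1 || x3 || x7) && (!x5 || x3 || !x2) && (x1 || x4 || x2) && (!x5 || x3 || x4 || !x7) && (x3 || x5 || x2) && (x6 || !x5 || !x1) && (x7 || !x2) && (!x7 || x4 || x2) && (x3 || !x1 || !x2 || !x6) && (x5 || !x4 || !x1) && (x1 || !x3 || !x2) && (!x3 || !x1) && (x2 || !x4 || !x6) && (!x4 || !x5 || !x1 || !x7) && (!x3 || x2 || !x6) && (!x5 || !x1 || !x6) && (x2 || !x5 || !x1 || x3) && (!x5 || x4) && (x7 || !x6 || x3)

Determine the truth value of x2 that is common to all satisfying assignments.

True

Suppose x2 = false.
(x1) alone gives x1 = true.
(!x3) alone gives x3 = false.
(x5) alone gives x5 = true.
But (!x5) is also a unit clause — contradiction.
So every satisfying assignment has x2 = True.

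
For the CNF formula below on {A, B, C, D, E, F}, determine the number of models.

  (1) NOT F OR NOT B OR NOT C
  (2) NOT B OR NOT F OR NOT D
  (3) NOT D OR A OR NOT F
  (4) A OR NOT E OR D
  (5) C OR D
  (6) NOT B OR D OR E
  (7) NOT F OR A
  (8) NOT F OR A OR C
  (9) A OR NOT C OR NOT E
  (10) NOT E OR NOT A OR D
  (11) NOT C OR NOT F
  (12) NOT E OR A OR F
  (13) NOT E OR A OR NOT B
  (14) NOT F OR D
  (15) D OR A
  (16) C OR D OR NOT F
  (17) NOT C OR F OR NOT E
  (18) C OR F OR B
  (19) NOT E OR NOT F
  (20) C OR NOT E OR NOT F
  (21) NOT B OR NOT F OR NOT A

9

There are 2^6 = 64 truth assignments over (A, B, C, D, E, F).
Split on F. With F = true, the clauses containing F are satisfied and NOT F drops from the rest; 1 of the 2^5 = 32 assignments to the other variables satisfy what remains.
With F = false, by the same count on the reduced clause set, 8 assignments work.
Total: 1 + 8 = 9.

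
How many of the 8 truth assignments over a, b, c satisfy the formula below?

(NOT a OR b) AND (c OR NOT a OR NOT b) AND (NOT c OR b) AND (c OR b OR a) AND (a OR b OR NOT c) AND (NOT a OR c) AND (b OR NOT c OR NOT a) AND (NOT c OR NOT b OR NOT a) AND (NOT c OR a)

There are 2^3 = 8 truth assignments over (a, b, c).
Check each against the 9 clauses (columns in the order a, b, c):
  F F F  ✗ fails (c OR b OR a)
  F F T  ✗ fails (NOT c OR b)
  F T F  ✓ satisfies all
  F T T  ✗ fails (NOT c OR a)
  T F F  ✗ fails (NOT a OR b)
  T F T  ✗ fails (NOT a OR b)
  T T F  ✗ fails (c OR NOT a OR NOT b)
  T T T  ✗ fails (NOT c OR NOT b OR NOT a)
1 of the 8 rows is a model.

1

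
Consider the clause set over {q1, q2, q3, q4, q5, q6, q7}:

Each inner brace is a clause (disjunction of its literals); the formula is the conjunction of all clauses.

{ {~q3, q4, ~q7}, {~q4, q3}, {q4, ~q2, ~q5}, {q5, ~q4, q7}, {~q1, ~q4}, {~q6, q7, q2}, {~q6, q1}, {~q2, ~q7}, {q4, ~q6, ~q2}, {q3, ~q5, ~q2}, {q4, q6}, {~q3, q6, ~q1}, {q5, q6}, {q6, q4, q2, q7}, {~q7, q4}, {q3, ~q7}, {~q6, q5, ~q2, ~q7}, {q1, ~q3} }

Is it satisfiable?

No, unsatisfiable

Try q4 = 0.
(q6) alone gives q6 = 1.
(q1) alone gives q1 = 1.
(~q2) alone gives q2 = 0.
(q7) alone gives q7 = 1.
Now (~q7) is unsatisfied and unit — conflict.
Undo q4 and try q4 = 1.
(q3) alone gives q3 = 1.
(~q1) alone gives q1 = 0.
Now (q1) is unsatisfied and unit — conflict.
Neither q4 = 1 nor q4 = 0 works.
No assignment satisfies every clause.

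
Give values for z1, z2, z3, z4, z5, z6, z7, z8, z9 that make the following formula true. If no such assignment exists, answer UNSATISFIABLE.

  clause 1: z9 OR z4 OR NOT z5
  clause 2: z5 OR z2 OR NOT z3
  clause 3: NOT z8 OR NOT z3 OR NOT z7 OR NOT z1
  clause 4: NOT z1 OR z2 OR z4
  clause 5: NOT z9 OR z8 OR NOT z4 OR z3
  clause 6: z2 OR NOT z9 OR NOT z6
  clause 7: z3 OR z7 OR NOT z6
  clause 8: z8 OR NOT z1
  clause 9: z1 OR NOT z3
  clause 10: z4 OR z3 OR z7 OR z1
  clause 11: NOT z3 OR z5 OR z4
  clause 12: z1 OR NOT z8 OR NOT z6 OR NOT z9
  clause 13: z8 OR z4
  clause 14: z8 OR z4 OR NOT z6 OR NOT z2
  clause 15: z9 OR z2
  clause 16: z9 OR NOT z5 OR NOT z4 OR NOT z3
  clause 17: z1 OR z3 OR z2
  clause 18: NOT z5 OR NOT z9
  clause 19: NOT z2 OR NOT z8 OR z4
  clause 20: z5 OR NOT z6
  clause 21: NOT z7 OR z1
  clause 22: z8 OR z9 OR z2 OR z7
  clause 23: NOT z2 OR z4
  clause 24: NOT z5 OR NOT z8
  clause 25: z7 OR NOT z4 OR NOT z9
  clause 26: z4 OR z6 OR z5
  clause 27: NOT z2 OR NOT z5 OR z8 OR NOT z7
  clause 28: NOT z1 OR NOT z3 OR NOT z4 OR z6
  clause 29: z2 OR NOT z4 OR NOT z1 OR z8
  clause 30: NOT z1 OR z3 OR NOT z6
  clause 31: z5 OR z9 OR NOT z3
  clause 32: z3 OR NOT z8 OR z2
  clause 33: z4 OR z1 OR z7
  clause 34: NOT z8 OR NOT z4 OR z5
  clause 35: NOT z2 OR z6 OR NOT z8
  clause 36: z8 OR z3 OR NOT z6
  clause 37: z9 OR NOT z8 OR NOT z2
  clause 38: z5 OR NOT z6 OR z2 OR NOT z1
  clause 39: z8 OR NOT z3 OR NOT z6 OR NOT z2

Suppose z8 = false.
(NOT z1) alone gives z1 = false.
(NOT z3) alone gives z3 = false.
(z4) alone gives z4 = true.
(NOT z9) alone gives z9 = false.
(z2) alone gives z2 = true.
(NOT z7) alone gives z7 = false.
(NOT z6) alone gives z6 = false.
Every clause is now satisfied; z5 is unconstrained.

z1 ↦ false, z2 ↦ true, z3 ↦ false, z4 ↦ true, z5 ↦ true, z6 ↦ false, z7 ↦ false, z8 ↦ false, z9 ↦ false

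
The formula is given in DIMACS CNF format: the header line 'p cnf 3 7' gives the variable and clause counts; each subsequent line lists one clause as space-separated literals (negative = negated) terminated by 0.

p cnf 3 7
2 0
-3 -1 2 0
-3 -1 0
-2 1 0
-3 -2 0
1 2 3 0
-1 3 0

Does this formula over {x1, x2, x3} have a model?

The clause (x2) is unit, so x2 = True.
The clause (x1) is unit, so x1 = True.
The clause (¬x3) is unit, so x3 = False.
That conflicts with the unit clause (x3).
No assignment satisfies every clause.

Unsatisfiable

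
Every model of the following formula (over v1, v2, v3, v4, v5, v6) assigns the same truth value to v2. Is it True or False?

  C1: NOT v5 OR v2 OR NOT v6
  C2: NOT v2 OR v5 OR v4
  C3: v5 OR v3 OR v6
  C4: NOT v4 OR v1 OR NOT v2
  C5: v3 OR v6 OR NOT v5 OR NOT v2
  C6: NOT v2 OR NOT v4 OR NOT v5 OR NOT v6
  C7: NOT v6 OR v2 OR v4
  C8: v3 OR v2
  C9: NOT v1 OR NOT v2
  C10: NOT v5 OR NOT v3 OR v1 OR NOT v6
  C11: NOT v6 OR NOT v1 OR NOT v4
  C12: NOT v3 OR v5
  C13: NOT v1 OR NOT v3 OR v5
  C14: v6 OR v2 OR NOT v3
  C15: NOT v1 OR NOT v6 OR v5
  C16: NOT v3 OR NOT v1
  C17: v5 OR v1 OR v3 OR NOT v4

Suppose v2 = false.
From the singleton clause (v3), v3 = true.
From the singleton clause (v5), v5 = true.
From the singleton clause (NOT v6), v6 = false.
That conflicts with the unit clause (v6).
So every satisfying assignment has v2 = True.

True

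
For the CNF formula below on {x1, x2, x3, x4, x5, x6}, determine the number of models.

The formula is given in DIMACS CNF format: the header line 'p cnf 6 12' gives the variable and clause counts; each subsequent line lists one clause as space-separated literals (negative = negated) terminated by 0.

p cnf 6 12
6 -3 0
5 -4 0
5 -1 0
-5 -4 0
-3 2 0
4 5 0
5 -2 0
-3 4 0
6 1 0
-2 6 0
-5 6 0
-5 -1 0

There are 2^6 = 64 truth assignments over (x1, x2, x3, x4, x5, x6).
Split on x4. With x4 = True, the clauses containing x4 are satisfied and ¬x4 drops from the rest; 0 of the 2^5 = 32 assignments to the other variables satisfy what remains.
With x4 = False, by the same count on the reduced clause set, 2 assignments work.
(One model: x1=F, x2=F, x3=F, x4=F, x5=T, x6=T.)
Total: 0 + 2 = 2.

2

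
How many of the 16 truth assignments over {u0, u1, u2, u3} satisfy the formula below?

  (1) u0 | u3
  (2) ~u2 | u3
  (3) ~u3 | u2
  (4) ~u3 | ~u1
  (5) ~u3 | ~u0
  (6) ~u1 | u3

2

There are 2^4 = 16 truth assignments over (u0, u1, u2, u3).
Check each against the 6 clauses (columns in the order u0, u1, u2, u3):
  F F F F  ✗ fails (u0 | u3)
  F F F T  ✗ fails (~u3 | u2)
  F F T F  ✗ fails (u0 | u3)
  F F T T  ✓ satisfies all
  F T F F  ✗ fails (u0 | u3)
  F T F T  ✗ fails (~u3 | u2)
  F T T F  ✗ fails (u0 | u3)
  F T T T  ✗ fails (~u3 | ~u1)
  T F F F  ✓ satisfies all
  T F F T  ✗ fails (~u3 | u2)
  T F T F  ✗ fails (~u2 | u3)
  T F T T  ✗ fails (~u3 | ~u0)
  T T F F  ✗ fails (~u1 | u3)
  T T F T  ✗ fails (~u3 | u2)
  T T T F  ✗ fails (~u2 | u3)
  T T T T  ✗ fails (~u3 | ~u1)
2 of the 16 rows are models.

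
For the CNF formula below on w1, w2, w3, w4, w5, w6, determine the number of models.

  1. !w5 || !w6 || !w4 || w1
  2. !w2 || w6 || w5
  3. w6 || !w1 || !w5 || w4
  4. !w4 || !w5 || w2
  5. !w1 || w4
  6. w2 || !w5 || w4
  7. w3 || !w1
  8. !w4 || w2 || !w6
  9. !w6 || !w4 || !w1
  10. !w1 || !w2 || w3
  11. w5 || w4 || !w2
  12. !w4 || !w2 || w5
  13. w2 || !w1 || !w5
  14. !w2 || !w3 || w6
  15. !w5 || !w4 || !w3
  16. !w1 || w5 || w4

There are 2^6 = 64 truth assignments over (w1, w2, w3, w4, w5, w6).
Split on w6. With w6 = true, the clauses containing w6 are satisfied and !w6 drops from the rest; 4 of the 2^5 = 32 assignments to the other variables satisfy what remains.
With w6 = false, by the same count on the reduced clause set, 7 assignments work.
(One model: w1=F, w2=F, w3=F, w4=F, w5=F, w6=F.)
Total: 4 + 7 = 11.

11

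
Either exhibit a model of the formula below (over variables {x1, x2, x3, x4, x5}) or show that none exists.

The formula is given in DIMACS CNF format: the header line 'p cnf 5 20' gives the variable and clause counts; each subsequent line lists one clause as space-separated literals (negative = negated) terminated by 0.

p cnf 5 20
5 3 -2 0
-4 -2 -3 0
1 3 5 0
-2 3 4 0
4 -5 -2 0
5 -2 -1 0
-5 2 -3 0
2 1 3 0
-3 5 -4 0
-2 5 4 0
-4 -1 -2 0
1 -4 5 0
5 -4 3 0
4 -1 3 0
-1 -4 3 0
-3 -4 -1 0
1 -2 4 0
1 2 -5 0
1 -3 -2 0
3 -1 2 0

x1=False,  x2=True,  x3=False,  x4=True,  x5=True

Case x5 = True:
Case x4 = True:
Case x2 = True:
(¬x3) alone gives x3 = False.
(¬x1) alone gives x1 = False.
Every clause now holds.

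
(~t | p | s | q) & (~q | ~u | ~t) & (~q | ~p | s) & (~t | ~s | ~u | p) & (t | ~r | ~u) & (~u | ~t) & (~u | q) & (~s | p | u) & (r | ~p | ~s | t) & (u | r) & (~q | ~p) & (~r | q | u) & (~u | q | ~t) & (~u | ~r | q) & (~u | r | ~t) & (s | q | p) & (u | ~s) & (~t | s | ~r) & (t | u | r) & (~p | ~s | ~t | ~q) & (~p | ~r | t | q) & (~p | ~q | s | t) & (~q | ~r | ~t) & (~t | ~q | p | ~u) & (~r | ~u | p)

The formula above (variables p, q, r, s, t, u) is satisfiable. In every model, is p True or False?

Suppose p = 1.
Unit clause (~q) forces q = 0.
Unit clause (~u) forces u = 0.
Unit clause (r) forces r = 1.
That conflicts with the unit clause (~r).
So every satisfying assignment has p = False.

False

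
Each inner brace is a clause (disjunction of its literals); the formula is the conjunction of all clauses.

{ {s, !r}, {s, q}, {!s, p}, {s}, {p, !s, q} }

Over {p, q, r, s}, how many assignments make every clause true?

4

There are 2^4 = 16 truth assignments over (p, q, r, s).
Check each against the 5 clauses (columns in the order p, q, r, s):
  F F F F  ✗ fails (s || q)
  F F F T  ✗ fails (!s || p)
  F F T F  ✗ fails (s || !r)
  F F T T  ✗ fails (!s || p)
  F T F F  ✗ fails (s)
  F T F T  ✗ fails (!s || p)
  F T T F  ✗ fails (s || !r)
  F T T T  ✗ fails (!s || p)
  T F F F  ✗ fails (s || q)
  T F F T  ✓ satisfies all
  T F T F  ✗ fails (s || !r)
  T F T T  ✓ satisfies all
  T T F F  ✗ fails (s)
  T T F T  ✓ satisfies all
  T T T F  ✗ fails (s || !r)
  T T T T  ✓ satisfies all
4 of the 16 rows are models.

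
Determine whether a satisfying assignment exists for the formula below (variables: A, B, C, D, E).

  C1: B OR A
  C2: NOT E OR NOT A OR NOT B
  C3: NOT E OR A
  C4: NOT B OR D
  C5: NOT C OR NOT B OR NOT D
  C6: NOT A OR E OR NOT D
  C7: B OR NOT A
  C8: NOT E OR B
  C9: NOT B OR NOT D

No, unsatisfiable

Suppose B = true.
The clause (D) is unit, so D = true.
Now (NOT D) is unsatisfied and unit — conflict.
Undo B and try B = false.
The clause (A) is unit, so A = true.
Now (NOT A) is unsatisfied and unit — conflict.
Either choice for B ends in contradiction.
No assignment satisfies every clause.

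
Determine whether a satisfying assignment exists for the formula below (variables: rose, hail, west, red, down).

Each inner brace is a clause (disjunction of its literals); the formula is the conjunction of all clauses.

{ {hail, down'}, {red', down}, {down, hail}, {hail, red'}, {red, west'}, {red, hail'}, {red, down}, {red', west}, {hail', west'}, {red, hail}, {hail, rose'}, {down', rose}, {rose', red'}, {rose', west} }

No, unsatisfiable

Suppose hail = 1.
(red) alone gives red = 1.
(down) alone gives down = 1.
(west) alone gives west = 1.
But (west') is also a unit clause — contradiction.
So hail must be the other value — set hail = 0.
(down') alone gives down = 0.
But (down) is also a unit clause — contradiction.
Either choice for hail ends in contradiction.
No assignment satisfies every clause.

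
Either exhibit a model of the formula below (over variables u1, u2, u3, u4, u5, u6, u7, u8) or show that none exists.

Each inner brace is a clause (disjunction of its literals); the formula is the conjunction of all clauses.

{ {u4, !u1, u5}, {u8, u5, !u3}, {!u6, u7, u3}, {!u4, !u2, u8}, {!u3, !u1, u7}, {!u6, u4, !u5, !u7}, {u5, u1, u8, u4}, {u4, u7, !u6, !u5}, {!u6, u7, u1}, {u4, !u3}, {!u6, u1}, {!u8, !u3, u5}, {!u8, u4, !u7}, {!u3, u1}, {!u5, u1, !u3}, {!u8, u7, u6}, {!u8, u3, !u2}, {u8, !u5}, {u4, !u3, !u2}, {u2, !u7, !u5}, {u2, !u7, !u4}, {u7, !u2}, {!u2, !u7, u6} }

u1=true, u2=true, u3=true, u4=true, u5=true, u6=true, u7=true, u8=true

Branch on u4: set u4 = true.
Branch on u2: set u2 = true.
From the singleton clause (u8), u8 = true.
From the singleton clause (u3), u3 = true.
From the singleton clause (u5), u5 = true.
From the singleton clause (u1), u1 = true.
From the singleton clause (u7), u7 = true.
From the singleton clause (u6), u6 = true.
All clauses are satisfied.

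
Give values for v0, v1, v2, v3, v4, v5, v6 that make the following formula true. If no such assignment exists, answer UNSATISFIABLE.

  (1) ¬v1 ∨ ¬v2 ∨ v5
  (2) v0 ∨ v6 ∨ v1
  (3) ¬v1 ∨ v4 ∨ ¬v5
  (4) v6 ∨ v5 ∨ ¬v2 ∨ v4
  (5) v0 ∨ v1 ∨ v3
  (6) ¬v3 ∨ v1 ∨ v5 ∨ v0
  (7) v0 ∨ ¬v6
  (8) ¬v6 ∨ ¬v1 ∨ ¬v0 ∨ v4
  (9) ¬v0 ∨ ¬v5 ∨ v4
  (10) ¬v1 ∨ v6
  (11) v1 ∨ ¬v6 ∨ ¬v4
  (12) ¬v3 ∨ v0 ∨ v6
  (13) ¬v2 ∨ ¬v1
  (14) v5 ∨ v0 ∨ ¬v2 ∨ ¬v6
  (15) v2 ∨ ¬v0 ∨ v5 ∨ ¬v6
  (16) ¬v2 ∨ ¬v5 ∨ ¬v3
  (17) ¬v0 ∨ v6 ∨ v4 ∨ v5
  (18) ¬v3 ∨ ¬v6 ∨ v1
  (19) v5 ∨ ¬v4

v0=True, v1=True, v2=False, v3=True, v4=True, v5=True, v6=True

Suppose v0 = True.
Suppose v5 = True.
From the singleton clause (v4), v4 = True.
Suppose v1 = True.
From the singleton clause (v6), v6 = True.
From the singleton clause (¬v2), v2 = False.
No clause remains; v3 is free.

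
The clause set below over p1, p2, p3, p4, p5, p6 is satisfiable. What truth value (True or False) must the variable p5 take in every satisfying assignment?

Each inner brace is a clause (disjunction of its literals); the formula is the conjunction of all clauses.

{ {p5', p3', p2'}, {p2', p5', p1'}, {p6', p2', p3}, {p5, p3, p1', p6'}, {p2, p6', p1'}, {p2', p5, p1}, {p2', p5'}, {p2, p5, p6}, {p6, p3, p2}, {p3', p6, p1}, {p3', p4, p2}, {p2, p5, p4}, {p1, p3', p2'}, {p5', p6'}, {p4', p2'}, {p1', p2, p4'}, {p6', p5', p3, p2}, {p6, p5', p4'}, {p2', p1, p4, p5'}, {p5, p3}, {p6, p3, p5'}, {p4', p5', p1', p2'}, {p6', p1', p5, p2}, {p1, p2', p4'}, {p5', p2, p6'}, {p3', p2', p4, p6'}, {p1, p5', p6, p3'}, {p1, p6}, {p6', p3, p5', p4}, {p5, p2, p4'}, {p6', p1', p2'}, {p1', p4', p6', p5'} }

Suppose p5 = 1.
Unit clause (p2') forces p2 = 0.
Unit clause (p6') forces p6 = 0.
Unit clause (p3) forces p3 = 1.
Unit clause (p1) forces p1 = 1.
Unit clause (p4) forces p4 = 1.
Now (p4') is unsatisfied and unit — conflict.
So every satisfying assignment has p5 = False.

False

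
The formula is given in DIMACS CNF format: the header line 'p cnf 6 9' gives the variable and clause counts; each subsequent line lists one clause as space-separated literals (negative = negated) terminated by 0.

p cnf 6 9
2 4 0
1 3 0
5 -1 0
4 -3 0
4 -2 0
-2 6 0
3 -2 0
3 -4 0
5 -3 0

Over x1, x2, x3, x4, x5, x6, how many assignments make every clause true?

There are 2^6 = 64 truth assignments over (x1, x2, x3, x4, x5, x6).
Split on x5. With x5 = True, the clauses containing x5 are satisfied and ¬x5 drops from the rest; 6 of the 2^5 = 32 assignments to the other variables satisfy what remains.
With x5 = False, by the same count on the reduced clause set, 0 assignments work.
(One model: x1=F, x2=F, x3=T, x4=T, x5=T, x6=F.)
Total: 6 + 0 = 6.

6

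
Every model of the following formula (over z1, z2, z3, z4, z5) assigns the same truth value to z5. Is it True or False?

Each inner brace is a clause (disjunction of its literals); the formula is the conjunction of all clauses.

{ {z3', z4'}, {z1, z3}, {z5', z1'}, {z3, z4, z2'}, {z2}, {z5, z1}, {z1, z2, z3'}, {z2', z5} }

Suppose z5 = 0.
From the singleton clause (z2), z2 = 1.
Now (z2') is unsatisfied and unit — conflict.
So every satisfying assignment has z5 = True.

True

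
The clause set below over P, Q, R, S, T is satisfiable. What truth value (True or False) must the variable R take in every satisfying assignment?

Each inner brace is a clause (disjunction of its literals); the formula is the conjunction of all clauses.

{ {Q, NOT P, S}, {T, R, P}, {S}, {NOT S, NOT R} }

False

Suppose R = true.
Unit clause (S) forces S = true.
But (NOT S) is also a unit clause — contradiction.
So every satisfying assignment has R = False.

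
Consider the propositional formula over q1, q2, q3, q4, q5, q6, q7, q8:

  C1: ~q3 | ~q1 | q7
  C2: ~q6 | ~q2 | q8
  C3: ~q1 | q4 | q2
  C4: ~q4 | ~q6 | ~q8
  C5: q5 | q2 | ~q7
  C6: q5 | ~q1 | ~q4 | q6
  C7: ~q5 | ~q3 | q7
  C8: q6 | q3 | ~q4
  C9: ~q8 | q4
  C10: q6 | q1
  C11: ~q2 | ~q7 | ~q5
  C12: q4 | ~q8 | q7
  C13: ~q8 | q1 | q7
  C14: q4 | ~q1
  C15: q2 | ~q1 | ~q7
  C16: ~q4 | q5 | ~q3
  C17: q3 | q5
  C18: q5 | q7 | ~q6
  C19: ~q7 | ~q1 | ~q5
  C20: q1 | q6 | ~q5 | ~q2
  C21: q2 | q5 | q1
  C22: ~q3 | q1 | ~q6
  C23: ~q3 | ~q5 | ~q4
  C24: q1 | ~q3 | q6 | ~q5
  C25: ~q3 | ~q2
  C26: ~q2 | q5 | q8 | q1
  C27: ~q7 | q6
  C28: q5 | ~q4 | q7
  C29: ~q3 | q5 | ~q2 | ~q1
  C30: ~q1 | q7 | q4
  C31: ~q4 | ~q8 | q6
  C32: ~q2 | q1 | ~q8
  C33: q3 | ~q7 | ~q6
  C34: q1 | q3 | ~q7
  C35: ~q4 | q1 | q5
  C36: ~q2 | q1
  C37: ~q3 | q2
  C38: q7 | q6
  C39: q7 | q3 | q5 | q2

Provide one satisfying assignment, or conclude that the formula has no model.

Suppose q8 = 0.
Suppose q6 = 1.
The clause (~q2) is unit, so q2 = 0.
The clause (~q3) is unit, so q3 = 0.
The clause (q5) is unit, so q5 = 1.
The clause (~q7) is unit, so q7 = 0.
Suppose q1 = 0.
Every clause is now satisfied; q4 is unconstrained.

q1: 0; q2: 0; q3: 0; q4: 0; q5: 1; q6: 1; q7: 0; q8: 0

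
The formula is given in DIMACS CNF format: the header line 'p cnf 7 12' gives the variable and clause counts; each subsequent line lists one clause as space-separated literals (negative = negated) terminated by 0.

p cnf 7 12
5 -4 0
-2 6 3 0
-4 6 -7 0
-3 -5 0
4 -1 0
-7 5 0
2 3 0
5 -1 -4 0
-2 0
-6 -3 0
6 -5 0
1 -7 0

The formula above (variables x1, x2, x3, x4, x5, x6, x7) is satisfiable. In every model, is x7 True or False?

False

Suppose x7 = True.
Unit clause (x5) forces x5 = True.
Unit clause (¬x3) forces x3 = False.
Unit clause (x2) forces x2 = True.
But (¬x2) is also a unit clause — contradiction.
So every satisfying assignment has x7 = False.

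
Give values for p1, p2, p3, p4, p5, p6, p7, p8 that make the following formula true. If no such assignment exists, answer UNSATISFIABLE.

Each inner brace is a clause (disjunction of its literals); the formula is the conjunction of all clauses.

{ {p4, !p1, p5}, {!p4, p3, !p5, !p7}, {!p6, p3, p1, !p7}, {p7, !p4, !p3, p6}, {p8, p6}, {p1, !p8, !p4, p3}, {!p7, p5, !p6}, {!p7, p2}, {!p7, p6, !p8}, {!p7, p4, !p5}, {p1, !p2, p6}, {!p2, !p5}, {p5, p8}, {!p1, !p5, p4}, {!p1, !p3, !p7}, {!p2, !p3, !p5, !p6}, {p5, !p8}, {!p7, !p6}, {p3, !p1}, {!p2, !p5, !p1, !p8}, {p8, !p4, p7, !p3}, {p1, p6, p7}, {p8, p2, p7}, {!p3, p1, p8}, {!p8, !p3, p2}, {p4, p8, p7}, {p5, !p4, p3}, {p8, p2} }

p1=false, p2=false, p3=false, p4=false, p5=true, p6=true, p7=false, p8=true

Branch on p8: set p8 = true.
(p5) alone gives p5 = true.
(!p2) alone gives p2 = false.
(!p7) alone gives p7 = false.
(!p3) alone gives p3 = false.
(!p1) alone gives p1 = false.
(!p4) alone gives p4 = false.
(p6) alone gives p6 = true.
This assignment satisfies each clause.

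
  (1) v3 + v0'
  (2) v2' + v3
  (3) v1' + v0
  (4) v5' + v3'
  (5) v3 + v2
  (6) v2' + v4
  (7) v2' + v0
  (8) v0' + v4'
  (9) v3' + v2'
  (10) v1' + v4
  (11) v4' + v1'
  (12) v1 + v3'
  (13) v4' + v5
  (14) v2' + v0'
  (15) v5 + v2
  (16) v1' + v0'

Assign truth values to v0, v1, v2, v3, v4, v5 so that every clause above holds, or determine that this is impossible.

Case v3 = 1:
The clause (v5') is unit, so v5 = 0.
The clause (v2') is unit, so v2 = 0.
Now (v2) is unsatisfied and unit — conflict.
That branch fails; take v3 = 0 instead.
The clause (v0') is unit, so v0 = 0.
The clause (v2') is unit, so v2 = 0.
Now (v2) is unsatisfied and unit — conflict.
Either choice for v3 ends in contradiction.

UNSATISFIABLE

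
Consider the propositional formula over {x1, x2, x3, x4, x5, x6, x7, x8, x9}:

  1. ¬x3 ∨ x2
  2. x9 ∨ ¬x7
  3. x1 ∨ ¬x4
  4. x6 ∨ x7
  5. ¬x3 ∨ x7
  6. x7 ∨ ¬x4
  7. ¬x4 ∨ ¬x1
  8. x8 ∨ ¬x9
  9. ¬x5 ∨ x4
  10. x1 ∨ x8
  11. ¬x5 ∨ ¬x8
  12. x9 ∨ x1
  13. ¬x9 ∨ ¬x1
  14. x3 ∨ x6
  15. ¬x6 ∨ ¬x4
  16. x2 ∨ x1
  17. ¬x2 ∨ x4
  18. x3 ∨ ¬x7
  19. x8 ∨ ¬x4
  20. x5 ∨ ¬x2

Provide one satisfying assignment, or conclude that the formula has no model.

Suppose x3 = False.
Unit clause (x6) forces x6 = True.
Unit clause (¬x4) forces x4 = False.
Unit clause (¬x5) forces x5 = False.
Unit clause (¬x2) forces x2 = False.
Unit clause (x1) forces x1 = True.
Unit clause (¬x9) forces x9 = False.
Unit clause (¬x7) forces x7 = False.
No clause remains; x8 is free.

x1=True, x2=False, x3=False, x4=False, x5=False, x6=True, x7=False, x8=True, x9=False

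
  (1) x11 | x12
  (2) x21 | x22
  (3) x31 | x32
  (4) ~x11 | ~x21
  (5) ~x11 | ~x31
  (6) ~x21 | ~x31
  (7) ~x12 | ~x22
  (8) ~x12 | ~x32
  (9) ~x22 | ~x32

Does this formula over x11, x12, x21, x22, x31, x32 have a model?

No, unsatisfiable

Case x11 = 1:
Unit clause (~x21) forces x21 = 0.
Unit clause (x22) forces x22 = 1.
Unit clause (~x31) forces x31 = 0.
Unit clause (x32) forces x32 = 1.
Now (~x32) is unsatisfied and unit — conflict.
Backtrack on x11: now try x11 = 0.
Unit clause (x12) forces x12 = 1.
Unit clause (~x22) forces x22 = 0.
Unit clause (x21) forces x21 = 1.
Unit clause (~x31) forces x31 = 0.
Unit clause (x32) forces x32 = 1.
Now (~x32) is unsatisfied and unit — conflict.
Both values of x11 lead to a conflict.
No assignment satisfies every clause.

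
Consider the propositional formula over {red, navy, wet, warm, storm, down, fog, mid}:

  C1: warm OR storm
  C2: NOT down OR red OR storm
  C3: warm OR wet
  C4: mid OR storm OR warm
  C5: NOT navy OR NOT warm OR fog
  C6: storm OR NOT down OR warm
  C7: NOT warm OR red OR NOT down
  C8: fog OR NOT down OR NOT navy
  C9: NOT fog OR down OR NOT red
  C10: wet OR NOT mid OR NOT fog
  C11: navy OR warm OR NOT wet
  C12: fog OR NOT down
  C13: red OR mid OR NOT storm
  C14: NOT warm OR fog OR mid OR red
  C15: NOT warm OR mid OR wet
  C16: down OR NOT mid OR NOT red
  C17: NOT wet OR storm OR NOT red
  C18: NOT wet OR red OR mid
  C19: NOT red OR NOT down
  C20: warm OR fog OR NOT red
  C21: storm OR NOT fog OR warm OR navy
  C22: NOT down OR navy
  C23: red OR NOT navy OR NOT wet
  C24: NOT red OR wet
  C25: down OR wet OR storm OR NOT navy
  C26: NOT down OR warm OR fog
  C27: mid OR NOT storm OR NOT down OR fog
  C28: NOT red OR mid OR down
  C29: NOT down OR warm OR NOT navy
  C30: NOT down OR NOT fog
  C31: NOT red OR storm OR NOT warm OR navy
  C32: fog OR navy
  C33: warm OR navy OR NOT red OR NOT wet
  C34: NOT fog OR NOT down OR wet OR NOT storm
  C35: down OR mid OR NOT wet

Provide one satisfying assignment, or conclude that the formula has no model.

Try warm = true.
Try navy = false.
The clause (NOT down) is unit, so down = false.
The clause (fog) is unit, so fog = true.
The clause (NOT red) is unit, so red = false.
Try wet = true.
The clause (mid) is unit, so mid = true.
No clause remains; storm is free.

red=false, navy=false, wet=true, warm=true, storm=true, down=false, fog=true, mid=true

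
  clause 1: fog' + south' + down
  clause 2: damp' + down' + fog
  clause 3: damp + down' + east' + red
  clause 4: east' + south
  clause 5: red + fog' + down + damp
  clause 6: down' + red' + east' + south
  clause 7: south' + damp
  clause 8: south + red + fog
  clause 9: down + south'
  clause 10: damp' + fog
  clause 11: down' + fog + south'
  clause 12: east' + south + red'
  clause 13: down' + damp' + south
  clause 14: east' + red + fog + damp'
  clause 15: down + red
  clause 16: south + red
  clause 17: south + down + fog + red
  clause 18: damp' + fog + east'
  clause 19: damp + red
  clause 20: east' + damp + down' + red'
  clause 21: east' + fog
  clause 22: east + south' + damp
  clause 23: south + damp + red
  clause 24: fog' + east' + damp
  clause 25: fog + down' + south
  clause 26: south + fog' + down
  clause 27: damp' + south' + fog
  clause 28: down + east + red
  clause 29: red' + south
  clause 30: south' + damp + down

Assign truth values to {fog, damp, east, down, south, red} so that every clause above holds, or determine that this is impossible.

fog: 1; damp: 1; east: 1; down: 1; south: 1; red: 0

Suppose east = 1.
(south) alone gives south = 1.
(damp) alone gives damp = 1.
(down) alone gives down = 1.
(fog) alone gives fog = 1.
All clauses hold; red can take either value.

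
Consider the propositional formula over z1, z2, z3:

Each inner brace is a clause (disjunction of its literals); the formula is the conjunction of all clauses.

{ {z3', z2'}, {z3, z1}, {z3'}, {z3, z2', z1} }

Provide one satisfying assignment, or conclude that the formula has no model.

From the singleton clause (z3'), z3 = 0.
From the singleton clause (z1), z1 = 1.
All clauses hold; z2 can take either value.

z1: 1; z2: 1; z3: 0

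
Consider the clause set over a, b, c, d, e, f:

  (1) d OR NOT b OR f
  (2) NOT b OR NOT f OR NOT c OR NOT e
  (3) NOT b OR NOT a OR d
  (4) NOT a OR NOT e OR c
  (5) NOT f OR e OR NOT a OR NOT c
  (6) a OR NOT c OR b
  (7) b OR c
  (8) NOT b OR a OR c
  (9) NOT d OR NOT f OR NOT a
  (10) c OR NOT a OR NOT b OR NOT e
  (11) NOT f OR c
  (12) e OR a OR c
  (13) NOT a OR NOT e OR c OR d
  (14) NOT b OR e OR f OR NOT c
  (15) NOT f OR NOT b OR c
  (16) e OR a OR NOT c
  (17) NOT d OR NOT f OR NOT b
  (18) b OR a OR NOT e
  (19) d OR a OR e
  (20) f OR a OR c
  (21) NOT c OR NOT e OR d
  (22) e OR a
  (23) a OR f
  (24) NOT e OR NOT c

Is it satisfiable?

Case b = true:
Case d = true:
Unit clause (NOT f) forces f = false.
Unit clause (a) forces a = true.
Case e = false:
Unit clause (NOT c) forces c = false.
Every clause now holds.
A satisfying assignment: a ↦ true, b ↦ true, c ↦ false, d ↦ true, e ↦ false, f ↦ false.

Yes, satisfiable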